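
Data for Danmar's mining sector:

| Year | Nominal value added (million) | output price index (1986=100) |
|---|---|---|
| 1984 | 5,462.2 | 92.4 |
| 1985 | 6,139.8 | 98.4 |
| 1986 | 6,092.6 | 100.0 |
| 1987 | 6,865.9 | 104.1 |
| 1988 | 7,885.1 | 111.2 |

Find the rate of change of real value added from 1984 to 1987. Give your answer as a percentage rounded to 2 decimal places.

11.57%

Real value added 1984 = 5462.2/0.924 = 5911.47.
Real value added 1987 = 6865.9/1.041 = 6595.49.
Change = 6595.49/5911.47 − 1 = 0.1157.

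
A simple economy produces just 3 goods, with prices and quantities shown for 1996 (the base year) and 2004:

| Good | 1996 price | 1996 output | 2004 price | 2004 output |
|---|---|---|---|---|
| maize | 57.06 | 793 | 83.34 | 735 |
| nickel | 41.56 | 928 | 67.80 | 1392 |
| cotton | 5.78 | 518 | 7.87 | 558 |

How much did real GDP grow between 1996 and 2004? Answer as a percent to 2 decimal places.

Real GDP 1996 = Nominal GDP 1996 = 57.06·793 + 41.56·928 + 5.78·518 = 86810.30.
Real GDP 2004 (at 1996 prices) = 57.06·735 + 41.56·1392 + 5.78·558 = 103015.86.
Real growth = 103015.86/86810.30 − 1 = 0.1867.

18.67%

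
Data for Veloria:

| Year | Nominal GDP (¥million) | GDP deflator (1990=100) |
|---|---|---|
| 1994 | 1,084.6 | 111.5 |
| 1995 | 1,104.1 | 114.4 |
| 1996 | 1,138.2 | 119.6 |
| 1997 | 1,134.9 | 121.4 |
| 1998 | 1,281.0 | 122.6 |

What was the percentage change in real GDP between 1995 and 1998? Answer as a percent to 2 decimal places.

8.26%

Real GDP 1995 = 1104.1/1.144 = 965.12.
Real GDP 1998 = 1281.0/1.226 = 1044.86.
Change = 1044.86/965.12 − 1 = 0.0826.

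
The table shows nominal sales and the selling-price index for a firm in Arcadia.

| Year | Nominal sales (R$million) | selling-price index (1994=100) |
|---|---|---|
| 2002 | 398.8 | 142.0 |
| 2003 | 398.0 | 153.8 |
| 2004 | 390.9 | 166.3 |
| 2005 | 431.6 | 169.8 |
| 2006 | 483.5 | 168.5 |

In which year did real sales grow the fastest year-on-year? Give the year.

2003: real = 398.0/1.538 = 258.78; growth vs 2002 (280.85) = -7.86%.
2004: real = 390.9/1.663 = 235.06; growth vs 2003 (258.78) = -9.17%.
2005: real = 431.6/1.698 = 254.18; growth vs 2004 (235.06) = 8.13%.
2006: real = 483.5/1.685 = 286.94; growth vs 2005 (254.18) = 12.89%.

2006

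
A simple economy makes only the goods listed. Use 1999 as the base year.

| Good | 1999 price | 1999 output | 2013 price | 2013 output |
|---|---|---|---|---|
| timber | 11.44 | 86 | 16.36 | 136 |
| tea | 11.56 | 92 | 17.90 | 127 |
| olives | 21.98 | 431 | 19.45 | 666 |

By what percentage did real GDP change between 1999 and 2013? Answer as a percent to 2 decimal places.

53.31%

Real GDP 1999 = Nominal GDP 1999 = 11.44·86 + 11.56·92 + 21.98·431 = 11520.74.
Real GDP 2013 (at 1999 prices) = 11.44·136 + 11.56·127 + 21.98·666 = 17662.64.
Real growth = 17662.64/11520.74 − 1 = 0.5331.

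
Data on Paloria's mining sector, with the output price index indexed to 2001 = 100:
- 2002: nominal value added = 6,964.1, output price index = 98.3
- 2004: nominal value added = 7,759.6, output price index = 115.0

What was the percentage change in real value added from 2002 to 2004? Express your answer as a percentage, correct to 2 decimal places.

-4.76%

Deflate each year: 2002 → 6964.1/0.983 = 7084.54; 2004 → 7759.6/1.150 = 6747.48.
So real value added changed by 6747.48/7084.54 − 1 = -0.0476, i.e. -4.76%.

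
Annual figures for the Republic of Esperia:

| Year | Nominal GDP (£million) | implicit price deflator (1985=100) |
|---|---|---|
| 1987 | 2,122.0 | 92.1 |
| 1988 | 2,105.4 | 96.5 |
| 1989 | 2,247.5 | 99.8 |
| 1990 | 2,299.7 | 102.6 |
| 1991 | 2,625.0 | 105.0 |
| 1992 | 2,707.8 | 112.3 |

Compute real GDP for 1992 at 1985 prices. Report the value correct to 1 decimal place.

Real GDP 1992 = 2707.8 / 1.123 = 2411.22.

£2,411.2 million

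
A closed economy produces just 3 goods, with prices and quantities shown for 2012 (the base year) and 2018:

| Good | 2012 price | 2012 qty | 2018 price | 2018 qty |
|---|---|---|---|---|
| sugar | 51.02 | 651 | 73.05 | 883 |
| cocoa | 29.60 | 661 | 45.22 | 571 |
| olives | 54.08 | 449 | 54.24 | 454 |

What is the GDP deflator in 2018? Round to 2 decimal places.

Nominal GDP 2018 = 73.05·883 + 45.22·571 + 54.24·454 = 114948.73.
Real GDP 2018 (at 2012 prices) = 51.02·883 + 29.60·571 + 54.08·454 = 86504.58.
Deflator = Nominal/Real × 100 = 114948.73/86504.58 × 100 = 132.882.

132.88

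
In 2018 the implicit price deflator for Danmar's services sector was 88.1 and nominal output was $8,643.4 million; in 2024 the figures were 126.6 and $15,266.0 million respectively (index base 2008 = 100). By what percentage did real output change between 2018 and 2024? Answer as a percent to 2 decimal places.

Deflate each year: 2018 → 8643.4/0.881 = 9810.90; 2024 → 15266.0/1.266 = 12058.45.
So real output changed by 12058.45/9810.90 − 1 = 0.2291, i.e. 22.91%.

22.91%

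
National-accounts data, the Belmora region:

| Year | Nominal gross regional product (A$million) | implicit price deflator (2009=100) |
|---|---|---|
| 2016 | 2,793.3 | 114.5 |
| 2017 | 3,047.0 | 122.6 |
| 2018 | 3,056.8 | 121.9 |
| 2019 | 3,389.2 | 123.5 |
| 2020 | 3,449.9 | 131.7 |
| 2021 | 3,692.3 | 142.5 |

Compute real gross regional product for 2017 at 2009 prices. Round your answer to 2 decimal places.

Real gross regional product 2017 = 3047.0 / 1.226 = 2485.32.

A$2,485.32 million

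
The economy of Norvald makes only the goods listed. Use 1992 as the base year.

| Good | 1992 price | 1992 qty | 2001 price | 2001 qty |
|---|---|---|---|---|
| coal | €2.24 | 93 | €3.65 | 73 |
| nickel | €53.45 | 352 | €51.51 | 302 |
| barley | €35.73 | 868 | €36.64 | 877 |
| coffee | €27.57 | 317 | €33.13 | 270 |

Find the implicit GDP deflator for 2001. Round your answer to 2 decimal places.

103.30

Nominal GDP 2001 = 3.65·73 + 51.51·302 + 36.64·877 + 33.13·270 = 56900.85.
Real GDP 2001 (at 1992 prices) = 2.24·73 + 53.45·302 + 35.73·877 + 27.57·270 = 55084.53.
Deflator = Nominal/Real × 100 = 56900.85/55084.53 × 100 = 103.297.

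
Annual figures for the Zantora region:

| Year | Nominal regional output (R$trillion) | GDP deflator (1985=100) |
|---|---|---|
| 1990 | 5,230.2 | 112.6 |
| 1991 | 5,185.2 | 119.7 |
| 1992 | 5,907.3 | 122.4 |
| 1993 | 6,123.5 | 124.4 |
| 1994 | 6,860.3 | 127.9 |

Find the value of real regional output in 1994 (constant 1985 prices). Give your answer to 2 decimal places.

Real regional output 1994 = 6860.3 / 1.279 = 5363.80.

R$5,363.80 trillion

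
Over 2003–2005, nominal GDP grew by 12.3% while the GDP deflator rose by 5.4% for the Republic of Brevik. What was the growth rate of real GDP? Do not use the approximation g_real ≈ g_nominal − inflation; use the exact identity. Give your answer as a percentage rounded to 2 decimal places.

6.55%

(1 + g_nom) = (1 + g_real)(1 + π), so g_real = 1.1230 / 1.0540 − 1 = 0.06546.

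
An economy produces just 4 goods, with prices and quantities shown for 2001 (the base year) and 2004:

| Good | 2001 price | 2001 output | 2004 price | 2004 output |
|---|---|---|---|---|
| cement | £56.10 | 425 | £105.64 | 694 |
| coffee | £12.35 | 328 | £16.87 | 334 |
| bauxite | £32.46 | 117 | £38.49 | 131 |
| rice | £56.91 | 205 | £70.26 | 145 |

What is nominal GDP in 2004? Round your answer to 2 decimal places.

Nominal GDP 2004 = Σ (p_2004 × q_2004) = 105.64·694 + 16.87·334 + 38.49·131 + 70.26·145 = 94178.63.

£94178.63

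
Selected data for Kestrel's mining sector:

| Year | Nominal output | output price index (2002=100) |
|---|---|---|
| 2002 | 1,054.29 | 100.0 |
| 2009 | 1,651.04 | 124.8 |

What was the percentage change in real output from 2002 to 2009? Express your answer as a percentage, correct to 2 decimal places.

25.48%

Deflate each year: 2002 → 1054.29/1.000 = 1054.29; 2009 → 1651.04/1.248 = 1322.95.
So real output changed by 1322.95/1054.29 − 1 = 0.2548, i.e. 25.48%.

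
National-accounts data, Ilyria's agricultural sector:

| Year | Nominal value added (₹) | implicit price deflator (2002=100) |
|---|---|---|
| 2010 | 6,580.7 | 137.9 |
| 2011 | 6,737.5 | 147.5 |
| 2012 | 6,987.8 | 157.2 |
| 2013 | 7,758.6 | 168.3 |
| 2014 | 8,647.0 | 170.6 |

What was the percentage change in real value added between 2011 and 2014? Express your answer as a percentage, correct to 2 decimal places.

Real value added 2011 = 6737.5/1.475 = 4567.80.
Real value added 2014 = 8647.0/1.706 = 5068.58.
Change = 5068.58/4567.80 − 1 = 0.1096.

10.96%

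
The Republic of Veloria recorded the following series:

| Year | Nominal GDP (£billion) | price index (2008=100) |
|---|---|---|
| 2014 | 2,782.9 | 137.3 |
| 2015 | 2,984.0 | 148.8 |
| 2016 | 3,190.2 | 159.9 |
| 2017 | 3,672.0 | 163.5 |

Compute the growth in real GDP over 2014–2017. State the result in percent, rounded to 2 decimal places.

10.80%

Real GDP 2014 = 2782.9/1.373 = 2026.88.
Real GDP 2017 = 3672.0/1.635 = 2245.87.
Change = 2245.87/2026.88 − 1 = 0.1080.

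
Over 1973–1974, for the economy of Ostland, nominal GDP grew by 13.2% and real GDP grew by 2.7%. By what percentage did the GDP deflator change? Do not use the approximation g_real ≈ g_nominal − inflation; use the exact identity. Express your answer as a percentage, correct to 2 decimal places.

10.22%

(1 + g_nom) = (1 + g_real)(1 + π), so π = 1.1320 / 1.0270 − 1 = 0.10224.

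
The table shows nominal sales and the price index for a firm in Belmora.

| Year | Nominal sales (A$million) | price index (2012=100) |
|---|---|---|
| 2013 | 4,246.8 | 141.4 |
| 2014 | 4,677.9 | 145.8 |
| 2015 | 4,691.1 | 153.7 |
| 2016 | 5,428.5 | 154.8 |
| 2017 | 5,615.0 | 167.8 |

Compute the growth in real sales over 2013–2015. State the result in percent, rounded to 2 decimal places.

1.62%

Real sales 2013 = 4246.8/1.414 = 3003.39.
Real sales 2015 = 4691.1/1.537 = 3052.11.
Change = 3052.11/3003.39 − 1 = 0.0162.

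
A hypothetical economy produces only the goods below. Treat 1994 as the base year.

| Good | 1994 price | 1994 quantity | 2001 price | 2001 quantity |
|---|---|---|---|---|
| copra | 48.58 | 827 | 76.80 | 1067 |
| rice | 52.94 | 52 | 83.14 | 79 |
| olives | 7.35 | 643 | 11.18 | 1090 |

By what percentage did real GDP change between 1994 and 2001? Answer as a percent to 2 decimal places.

34.36%

Real GDP 1994 = Nominal GDP 1994 = 48.58·827 + 52.94·52 + 7.35·643 = 47654.59.
Real GDP 2001 (at 1994 prices) = 48.58·1067 + 52.94·79 + 7.35·1090 = 64028.62.
Real growth = 64028.62/47654.59 − 1 = 0.3436.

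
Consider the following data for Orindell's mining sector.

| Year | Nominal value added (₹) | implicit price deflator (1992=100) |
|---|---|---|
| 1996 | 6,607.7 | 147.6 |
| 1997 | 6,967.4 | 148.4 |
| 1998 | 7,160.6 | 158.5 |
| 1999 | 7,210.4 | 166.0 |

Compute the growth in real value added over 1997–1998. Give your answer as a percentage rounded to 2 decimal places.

Real value added 1997 = 6967.4/1.484 = 4695.01.
Real value added 1998 = 7160.6/1.585 = 4517.73.
Change = 4517.73/4695.01 − 1 = -0.0378.

-3.78%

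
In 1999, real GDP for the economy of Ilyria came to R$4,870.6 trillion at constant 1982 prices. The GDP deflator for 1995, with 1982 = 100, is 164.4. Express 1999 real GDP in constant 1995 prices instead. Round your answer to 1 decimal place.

Real GDP in 1995 prices = Real GDP in 1982 prices × (P_1995/P_1982) = 4870.6 × 1.644 = 8007.27.

R$8,007.3 trillion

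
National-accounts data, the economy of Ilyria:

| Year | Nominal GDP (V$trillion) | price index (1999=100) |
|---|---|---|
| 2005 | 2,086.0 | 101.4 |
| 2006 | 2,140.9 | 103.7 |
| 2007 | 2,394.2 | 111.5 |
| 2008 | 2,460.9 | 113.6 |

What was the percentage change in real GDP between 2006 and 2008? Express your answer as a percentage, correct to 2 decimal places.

Real GDP 2006 = 2140.9/1.037 = 2064.51.
Real GDP 2008 = 2460.9/1.136 = 2166.29.
Change = 2166.29/2064.51 − 1 = 0.0493.

4.93%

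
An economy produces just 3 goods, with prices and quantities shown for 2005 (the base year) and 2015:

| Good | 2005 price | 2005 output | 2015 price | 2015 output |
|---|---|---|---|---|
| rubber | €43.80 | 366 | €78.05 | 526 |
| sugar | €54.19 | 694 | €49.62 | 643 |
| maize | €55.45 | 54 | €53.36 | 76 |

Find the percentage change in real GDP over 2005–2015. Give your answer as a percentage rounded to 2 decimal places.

Real GDP 2005 = Nominal GDP 2005 = 43.80·366 + 54.19·694 + 55.45·54 = 56632.96.
Real GDP 2015 (at 2005 prices) = 43.80·526 + 54.19·643 + 55.45·76 = 62097.17.
Real growth = 62097.17/56632.96 − 1 = 0.0965.

9.65%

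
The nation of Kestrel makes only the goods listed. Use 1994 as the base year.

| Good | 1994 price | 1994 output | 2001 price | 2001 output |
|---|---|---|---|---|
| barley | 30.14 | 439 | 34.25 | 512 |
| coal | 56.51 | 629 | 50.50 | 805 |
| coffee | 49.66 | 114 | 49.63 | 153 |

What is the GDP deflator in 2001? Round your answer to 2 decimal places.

96.00

Nominal GDP 2001 = 34.25·512 + 50.50·805 + 49.63·153 = 65781.89.
Real GDP 2001 (at 1994 prices) = 30.14·512 + 56.51·805 + 49.66·153 = 68520.21.
Deflator = Nominal/Real × 100 = 65781.89/68520.21 × 100 = 96.004.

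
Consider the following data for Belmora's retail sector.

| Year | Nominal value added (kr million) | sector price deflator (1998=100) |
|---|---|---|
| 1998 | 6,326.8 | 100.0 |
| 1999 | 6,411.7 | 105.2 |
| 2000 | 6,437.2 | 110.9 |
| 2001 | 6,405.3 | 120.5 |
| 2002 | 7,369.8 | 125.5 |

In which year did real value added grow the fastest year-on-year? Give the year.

1999: real = 6411.7/1.052 = 6094.77; growth vs 1998 (6326.80) = -3.67%.
2000: real = 6437.2/1.109 = 5804.51; growth vs 1999 (6094.77) = -4.76%.
2001: real = 6405.3/1.205 = 5315.60; growth vs 2000 (5804.51) = -8.42%.
2002: real = 7369.8/1.255 = 5872.35; growth vs 2001 (5315.60) = 10.47%.

2002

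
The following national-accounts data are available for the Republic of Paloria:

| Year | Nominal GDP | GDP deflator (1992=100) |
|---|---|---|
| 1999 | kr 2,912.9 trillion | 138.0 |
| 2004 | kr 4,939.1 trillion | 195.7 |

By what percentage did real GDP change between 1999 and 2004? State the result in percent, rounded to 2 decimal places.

19.57%

Real GDP 1999 = 2912.9 / 1.380 = 2110.80.
Real GDP 2004 = 4939.1 / 1.957 = 2523.81.
Real growth = 2523.81 / 2110.80 − 1 = 0.1957.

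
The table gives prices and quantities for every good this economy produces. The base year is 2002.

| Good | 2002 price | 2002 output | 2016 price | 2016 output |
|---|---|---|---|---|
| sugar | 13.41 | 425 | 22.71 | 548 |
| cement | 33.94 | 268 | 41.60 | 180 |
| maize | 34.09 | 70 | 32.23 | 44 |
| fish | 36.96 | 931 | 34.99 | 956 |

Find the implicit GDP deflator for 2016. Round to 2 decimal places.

108.97

Nominal GDP 2016 = 22.71·548 + 41.60·180 + 32.23·44 + 34.99·956 = 54801.64.
Real GDP 2016 (at 2002 prices) = 13.41·548 + 33.94·180 + 34.09·44 + 36.96·956 = 50291.60.
Deflator = Nominal/Real × 100 = 54801.64/50291.60 × 100 = 108.968.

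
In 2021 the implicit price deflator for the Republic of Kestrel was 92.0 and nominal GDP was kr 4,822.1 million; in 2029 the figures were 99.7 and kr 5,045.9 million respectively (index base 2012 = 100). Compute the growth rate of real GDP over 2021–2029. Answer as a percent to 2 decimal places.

-3.44%

Deflate each year: 2021 → 4822.1/0.920 = 5241.41; 2029 → 5045.9/0.997 = 5061.08.
So real GDP changed by 5061.08/5241.41 − 1 = -0.0344, i.e. -3.44%.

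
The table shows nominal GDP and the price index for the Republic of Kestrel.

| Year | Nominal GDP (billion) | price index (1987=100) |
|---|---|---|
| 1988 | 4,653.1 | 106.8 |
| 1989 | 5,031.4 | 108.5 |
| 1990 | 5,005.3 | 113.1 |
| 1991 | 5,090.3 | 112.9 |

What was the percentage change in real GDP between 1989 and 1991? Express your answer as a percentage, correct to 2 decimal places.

Real GDP 1989 = 5031.4/1.085 = 4637.24.
Real GDP 1991 = 5090.3/1.129 = 4508.68.
Change = 4508.68/4637.24 − 1 = -0.0277.

-2.77%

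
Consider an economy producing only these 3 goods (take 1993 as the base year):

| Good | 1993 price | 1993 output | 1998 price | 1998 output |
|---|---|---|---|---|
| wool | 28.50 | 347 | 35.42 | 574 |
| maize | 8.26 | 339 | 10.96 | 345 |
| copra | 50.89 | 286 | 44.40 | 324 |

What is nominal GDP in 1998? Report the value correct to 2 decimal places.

Nominal GDP 1998 = Σ (p_1998 × q_1998) = 35.42·574 + 10.96·345 + 44.40·324 = 38497.88.

38497.88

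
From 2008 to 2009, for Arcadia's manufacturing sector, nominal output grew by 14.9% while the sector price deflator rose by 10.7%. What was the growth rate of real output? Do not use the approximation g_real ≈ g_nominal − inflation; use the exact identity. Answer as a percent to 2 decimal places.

3.79%

(1 + g_nom) = (1 + g_real)(1 + π), so g_real = 1.1490 / 1.1070 − 1 = 0.03794.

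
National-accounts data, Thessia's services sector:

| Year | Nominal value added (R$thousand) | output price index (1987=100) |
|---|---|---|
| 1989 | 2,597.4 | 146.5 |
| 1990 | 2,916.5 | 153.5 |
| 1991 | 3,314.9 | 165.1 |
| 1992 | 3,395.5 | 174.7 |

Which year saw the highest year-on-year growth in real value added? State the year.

1990: real = 2916.5/1.535 = 1900.00; growth vs 1989 (1772.97) = 7.16%.
1991: real = 3314.9/1.651 = 2007.81; growth vs 1990 (1900.00) = 5.67%.
1992: real = 3395.5/1.747 = 1943.62; growth vs 1991 (2007.81) = -3.20%.

1990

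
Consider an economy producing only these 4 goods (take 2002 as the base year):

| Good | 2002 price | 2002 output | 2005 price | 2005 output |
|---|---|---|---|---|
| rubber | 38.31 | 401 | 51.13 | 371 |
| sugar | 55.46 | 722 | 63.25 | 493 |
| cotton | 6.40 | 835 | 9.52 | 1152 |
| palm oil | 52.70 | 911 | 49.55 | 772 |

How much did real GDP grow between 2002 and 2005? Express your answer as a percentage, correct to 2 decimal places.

-17.60%

Real GDP 2002 = Nominal GDP 2002 = 38.31·401 + 55.46·722 + 6.40·835 + 52.70·911 = 108758.13.
Real GDP 2005 (at 2002 prices) = 38.31·371 + 55.46·493 + 6.40·1152 + 52.70·772 = 89611.99.
Real growth = 89611.99/108758.13 − 1 = -0.1760.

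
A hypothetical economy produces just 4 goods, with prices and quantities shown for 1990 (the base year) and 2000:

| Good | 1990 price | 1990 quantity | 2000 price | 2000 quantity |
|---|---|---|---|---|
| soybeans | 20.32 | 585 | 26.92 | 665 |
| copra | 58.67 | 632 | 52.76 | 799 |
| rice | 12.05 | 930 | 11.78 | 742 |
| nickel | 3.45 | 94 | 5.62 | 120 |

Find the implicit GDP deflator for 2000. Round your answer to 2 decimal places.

Nominal GDP 2000 = 26.92·665 + 52.76·799 + 11.78·742 + 5.62·120 = 69472.20.
Real GDP 2000 (at 1990 prices) = 20.32·665 + 58.67·799 + 12.05·742 + 3.45·120 = 69745.23.
Deflator = Nominal/Real × 100 = 69472.20/69745.23 × 100 = 99.609.

99.61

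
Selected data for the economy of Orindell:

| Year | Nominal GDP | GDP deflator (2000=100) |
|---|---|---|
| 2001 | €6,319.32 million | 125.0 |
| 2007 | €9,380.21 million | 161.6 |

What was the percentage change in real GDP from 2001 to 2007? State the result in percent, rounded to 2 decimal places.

14.82%

Real GDP 2001 = 6319.32 / 1.250 = 5055.46.
Real GDP 2007 = 9380.21 / 1.616 = 5804.59.
Real growth = 5804.59 / 5055.46 − 1 = 0.1482.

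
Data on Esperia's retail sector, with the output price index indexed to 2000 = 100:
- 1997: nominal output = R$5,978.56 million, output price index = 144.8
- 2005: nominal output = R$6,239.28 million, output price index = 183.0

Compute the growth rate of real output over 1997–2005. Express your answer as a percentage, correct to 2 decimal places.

Deflate each year: 1997 → 5978.56/1.448 = 4128.84; 2005 → 6239.28/1.830 = 3409.44.
So real output changed by 3409.44/4128.84 − 1 = -0.1742, i.e. -17.42%.

-17.42%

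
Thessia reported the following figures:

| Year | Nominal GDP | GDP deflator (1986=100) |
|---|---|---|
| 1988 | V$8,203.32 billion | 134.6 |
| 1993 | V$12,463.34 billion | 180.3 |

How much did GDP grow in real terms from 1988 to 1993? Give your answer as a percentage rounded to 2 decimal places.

13.42%

Deflate each year: 1988 → 8203.32/1.346 = 6094.59; 1993 → 12463.34/1.803 = 6912.56.
So real GDP changed by 6912.56/6094.59 − 1 = 0.1342, i.e. 13.42%.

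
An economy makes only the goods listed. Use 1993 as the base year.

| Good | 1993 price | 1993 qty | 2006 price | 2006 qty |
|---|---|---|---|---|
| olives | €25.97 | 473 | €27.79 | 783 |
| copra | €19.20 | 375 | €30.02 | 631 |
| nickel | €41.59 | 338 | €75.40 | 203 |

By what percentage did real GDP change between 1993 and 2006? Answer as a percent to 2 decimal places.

21.92%

Real GDP 1993 = Nominal GDP 1993 = 25.97·473 + 19.20·375 + 41.59·338 = 33541.23.
Real GDP 2006 (at 1993 prices) = 25.97·783 + 19.20·631 + 41.59·203 = 40892.48.
Real growth = 40892.48/33541.23 − 1 = 0.2192.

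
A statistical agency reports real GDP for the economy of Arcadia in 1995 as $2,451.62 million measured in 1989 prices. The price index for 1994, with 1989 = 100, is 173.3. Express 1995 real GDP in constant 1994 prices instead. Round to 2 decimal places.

$4,248.66 million

Real GDP in 1994 prices = Real GDP in 1989 prices × (P_1994/P_1989) = 2451.62 × 1.733 = 4248.66.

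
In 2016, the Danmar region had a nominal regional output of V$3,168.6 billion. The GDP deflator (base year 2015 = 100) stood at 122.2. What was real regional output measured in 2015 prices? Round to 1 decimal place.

V$2,593.0 billion

Real regional output = Nominal / (GDP deflator/100) = 3168.6 / 1.222 = 2592.96.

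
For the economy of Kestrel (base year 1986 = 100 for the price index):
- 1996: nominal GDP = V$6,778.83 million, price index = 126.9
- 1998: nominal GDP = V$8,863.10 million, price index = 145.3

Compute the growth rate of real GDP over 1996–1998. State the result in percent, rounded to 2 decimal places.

14.19%

Deflate each year: 1996 → 6778.83/1.269 = 5341.87; 1998 → 8863.10/1.453 = 6099.86.
So real GDP changed by 6099.86/5341.87 − 1 = 0.1419, i.e. 14.19%.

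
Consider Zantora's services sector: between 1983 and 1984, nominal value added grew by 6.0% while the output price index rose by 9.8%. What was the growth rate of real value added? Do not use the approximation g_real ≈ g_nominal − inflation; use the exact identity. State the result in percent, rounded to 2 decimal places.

(1 + g_nom) = (1 + g_real)(1 + π), so g_real = 1.0600 / 1.0980 − 1 = -0.03461.

-3.46%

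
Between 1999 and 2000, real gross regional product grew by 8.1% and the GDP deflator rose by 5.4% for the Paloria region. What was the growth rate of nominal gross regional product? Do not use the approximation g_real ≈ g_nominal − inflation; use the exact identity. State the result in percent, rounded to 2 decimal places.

(1 + g_nom) = (1 + g_real)(1 + π) = 1.0810 × 1.0540 = 1.13937.

13.94%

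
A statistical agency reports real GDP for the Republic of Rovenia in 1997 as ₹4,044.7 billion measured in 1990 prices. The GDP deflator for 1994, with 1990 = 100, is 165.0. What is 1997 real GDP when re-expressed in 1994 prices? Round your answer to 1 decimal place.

₹6,673.8 billion

Real GDP in 1994 prices = Real GDP in 1990 prices × (P_1994/P_1990) = 4044.7 × 1.650 = 6673.76.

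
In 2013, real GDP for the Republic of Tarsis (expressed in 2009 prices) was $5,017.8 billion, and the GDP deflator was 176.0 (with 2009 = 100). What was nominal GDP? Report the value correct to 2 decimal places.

$8,831.33 billion

Nominal GDP = Real × (GDP deflator/100) = 5017.8 × 1.760 = 8831.33.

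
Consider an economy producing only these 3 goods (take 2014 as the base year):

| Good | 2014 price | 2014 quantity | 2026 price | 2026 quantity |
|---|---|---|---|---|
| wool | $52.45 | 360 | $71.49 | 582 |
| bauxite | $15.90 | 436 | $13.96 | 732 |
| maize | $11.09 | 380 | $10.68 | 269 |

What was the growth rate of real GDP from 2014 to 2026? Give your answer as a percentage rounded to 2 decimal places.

Real GDP 2014 = Nominal GDP 2014 = 52.45·360 + 15.90·436 + 11.09·380 = 30028.60.
Real GDP 2026 (at 2014 prices) = 52.45·582 + 15.90·732 + 11.09·269 = 45147.91.
Real growth = 45147.91/30028.60 − 1 = 0.5035.

50.35%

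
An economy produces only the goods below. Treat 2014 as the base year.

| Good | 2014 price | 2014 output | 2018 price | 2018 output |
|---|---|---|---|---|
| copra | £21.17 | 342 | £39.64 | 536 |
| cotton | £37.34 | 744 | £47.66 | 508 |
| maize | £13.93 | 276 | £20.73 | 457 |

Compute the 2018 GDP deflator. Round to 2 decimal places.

149.75

Nominal GDP 2018 = 39.64·536 + 47.66·508 + 20.73·457 = 54931.93.
Real GDP 2018 (at 2014 prices) = 21.17·536 + 37.34·508 + 13.93·457 = 36681.85.
Deflator = Nominal/Real × 100 = 54931.93/36681.85 × 100 = 149.752.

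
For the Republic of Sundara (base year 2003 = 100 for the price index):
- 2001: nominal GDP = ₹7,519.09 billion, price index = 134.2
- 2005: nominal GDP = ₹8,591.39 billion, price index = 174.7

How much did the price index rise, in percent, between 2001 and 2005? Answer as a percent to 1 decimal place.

Price-level change = 174.7 / 134.2 − 1 = 0.3018.

30.2%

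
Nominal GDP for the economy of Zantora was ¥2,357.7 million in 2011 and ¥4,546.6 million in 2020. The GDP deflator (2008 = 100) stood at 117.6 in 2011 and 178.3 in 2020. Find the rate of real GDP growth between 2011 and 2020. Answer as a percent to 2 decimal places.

Deflate each year: 2011 → 2357.7/1.176 = 2004.85; 2020 → 4546.6/1.783 = 2549.97.
So real GDP changed by 2549.97/2004.85 − 1 = 0.2719, i.e. 27.19%.

27.19%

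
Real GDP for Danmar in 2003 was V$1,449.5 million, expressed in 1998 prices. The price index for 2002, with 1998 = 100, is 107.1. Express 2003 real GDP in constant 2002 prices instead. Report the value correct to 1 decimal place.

Real GDP in 2002 prices = Real GDP in 1998 prices × (P_2002/P_1998) = 1449.5 × 1.071 = 1552.41.

V$1,552.4 million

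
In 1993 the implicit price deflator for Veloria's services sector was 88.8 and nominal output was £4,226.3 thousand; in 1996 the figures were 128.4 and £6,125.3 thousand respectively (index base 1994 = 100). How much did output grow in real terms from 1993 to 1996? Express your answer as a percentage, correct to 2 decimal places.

Real output 1993 = 4226.3 / 0.888 = 4759.35.
Real output 1996 = 6125.3 / 1.284 = 4770.48.
Real growth = 4770.48 / 4759.35 − 1 = 0.0023.

0.23%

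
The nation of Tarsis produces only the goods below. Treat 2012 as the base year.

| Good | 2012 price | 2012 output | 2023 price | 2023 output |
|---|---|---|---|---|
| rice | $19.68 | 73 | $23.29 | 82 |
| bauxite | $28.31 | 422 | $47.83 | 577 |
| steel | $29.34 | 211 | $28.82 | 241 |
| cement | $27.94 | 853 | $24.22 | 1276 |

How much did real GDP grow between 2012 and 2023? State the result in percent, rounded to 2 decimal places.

Real GDP 2012 = Nominal GDP 2012 = 19.68·73 + 28.31·422 + 29.34·211 + 27.94·853 = 43407.02.
Real GDP 2023 (at 2012 prices) = 19.68·82 + 28.31·577 + 29.34·241 + 27.94·1276 = 60671.01.
Real growth = 60671.01/43407.02 − 1 = 0.3977.

39.77%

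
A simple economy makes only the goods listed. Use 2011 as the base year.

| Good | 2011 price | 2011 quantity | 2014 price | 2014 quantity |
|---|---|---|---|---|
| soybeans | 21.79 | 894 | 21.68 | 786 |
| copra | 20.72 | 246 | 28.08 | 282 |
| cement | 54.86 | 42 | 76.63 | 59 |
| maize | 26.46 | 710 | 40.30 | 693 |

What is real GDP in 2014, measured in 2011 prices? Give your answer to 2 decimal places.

Real GDP 2014 = Σ (p_2011 × q_2014) = 21.79·786 + 20.72·282 + 54.86·59 + 26.46·693 = 44543.50.

44543.50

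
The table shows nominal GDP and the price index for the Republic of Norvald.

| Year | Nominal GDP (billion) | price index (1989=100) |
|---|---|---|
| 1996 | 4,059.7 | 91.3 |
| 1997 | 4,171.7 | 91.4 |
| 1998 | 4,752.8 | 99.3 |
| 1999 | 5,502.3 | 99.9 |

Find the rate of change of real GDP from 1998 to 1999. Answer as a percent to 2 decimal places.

15.07%

Real GDP 1998 = 4752.8/0.993 = 4786.30.
Real GDP 1999 = 5502.3/0.999 = 5507.81.
Change = 5507.81/4786.30 − 1 = 0.1507.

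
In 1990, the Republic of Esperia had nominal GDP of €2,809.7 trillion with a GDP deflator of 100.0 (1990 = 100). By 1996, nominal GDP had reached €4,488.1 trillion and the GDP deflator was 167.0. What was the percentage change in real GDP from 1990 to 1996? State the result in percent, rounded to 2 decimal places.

-4.35%

Deflate each year: 1990 → 2809.7/1.000 = 2809.70; 1996 → 4488.1/1.670 = 2687.49.
So real GDP changed by 2687.49/2809.70 − 1 = -0.0435, i.e. -4.35%.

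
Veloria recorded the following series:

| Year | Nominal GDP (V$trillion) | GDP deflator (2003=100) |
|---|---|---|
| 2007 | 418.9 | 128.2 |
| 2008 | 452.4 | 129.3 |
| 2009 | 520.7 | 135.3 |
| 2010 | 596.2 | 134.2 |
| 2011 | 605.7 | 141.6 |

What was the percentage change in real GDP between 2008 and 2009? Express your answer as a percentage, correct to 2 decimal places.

9.99%

Real GDP 2008 = 452.4/1.293 = 349.88.
Real GDP 2009 = 520.7/1.353 = 384.85.
Change = 384.85/349.88 − 1 = 0.0999.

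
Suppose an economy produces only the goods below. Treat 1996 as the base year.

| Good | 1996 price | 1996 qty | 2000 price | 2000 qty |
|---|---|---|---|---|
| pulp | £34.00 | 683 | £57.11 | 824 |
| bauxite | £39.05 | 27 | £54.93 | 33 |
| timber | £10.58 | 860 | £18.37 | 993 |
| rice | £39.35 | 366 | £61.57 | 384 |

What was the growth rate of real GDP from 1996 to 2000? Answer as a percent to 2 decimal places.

Real GDP 1996 = Nominal GDP 1996 = 34.00·683 + 39.05·27 + 10.58·860 + 39.35·366 = 47777.25.
Real GDP 2000 (at 1996 prices) = 34.00·824 + 39.05·33 + 10.58·993 + 39.35·384 = 54920.99.
Real growth = 54920.99/47777.25 − 1 = 0.1495.

14.95%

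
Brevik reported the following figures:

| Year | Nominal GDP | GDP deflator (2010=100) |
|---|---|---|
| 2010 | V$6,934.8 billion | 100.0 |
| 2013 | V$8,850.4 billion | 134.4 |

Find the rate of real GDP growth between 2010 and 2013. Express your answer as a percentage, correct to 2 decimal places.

-5.04%

Real GDP 2010 = 6934.8 / 1.000 = 6934.80.
Real GDP 2013 = 8850.4 / 1.344 = 6585.12.
Real growth = 6585.12 / 6934.80 − 1 = -0.0504.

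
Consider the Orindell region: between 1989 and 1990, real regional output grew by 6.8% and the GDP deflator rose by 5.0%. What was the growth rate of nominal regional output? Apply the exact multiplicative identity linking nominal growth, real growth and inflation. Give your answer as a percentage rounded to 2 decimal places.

12.14%

(1 + g_nom) = (1 + g_real)(1 + π) = 1.0680 × 1.0500 = 1.12140.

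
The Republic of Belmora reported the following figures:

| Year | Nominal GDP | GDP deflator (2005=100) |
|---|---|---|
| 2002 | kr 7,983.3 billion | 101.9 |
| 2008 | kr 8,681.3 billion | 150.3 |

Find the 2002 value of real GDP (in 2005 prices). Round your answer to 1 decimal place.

Real GDP = Nominal / (GDP deflator/100) = 7983.3 / 1.019 = 7834.45.

kr 7,834.4 billion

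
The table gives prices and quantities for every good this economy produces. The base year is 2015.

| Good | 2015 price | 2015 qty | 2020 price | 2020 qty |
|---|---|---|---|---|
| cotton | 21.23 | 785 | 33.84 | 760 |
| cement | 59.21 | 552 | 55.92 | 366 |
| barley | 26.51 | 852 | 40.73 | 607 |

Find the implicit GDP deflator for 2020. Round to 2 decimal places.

Nominal GDP 2020 = 33.84·760 + 55.92·366 + 40.73·607 = 70908.23.
Real GDP 2020 (at 2015 prices) = 21.23·760 + 59.21·366 + 26.51·607 = 53897.23.
Deflator = Nominal/Real × 100 = 70908.23/53897.23 × 100 = 131.562.

131.56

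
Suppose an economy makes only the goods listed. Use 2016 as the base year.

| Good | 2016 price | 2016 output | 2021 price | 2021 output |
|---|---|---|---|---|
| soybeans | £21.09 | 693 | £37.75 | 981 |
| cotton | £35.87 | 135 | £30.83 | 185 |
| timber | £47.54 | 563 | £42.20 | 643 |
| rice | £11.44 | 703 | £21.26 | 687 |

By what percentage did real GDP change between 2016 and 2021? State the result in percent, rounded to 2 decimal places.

21.17%

Real GDP 2016 = Nominal GDP 2016 = 21.09·693 + 35.87·135 + 47.54·563 + 11.44·703 = 54265.16.
Real GDP 2021 (at 2016 prices) = 21.09·981 + 35.87·185 + 47.54·643 + 11.44·687 = 65752.74.
Real growth = 65752.74/54265.16 − 1 = 0.2117.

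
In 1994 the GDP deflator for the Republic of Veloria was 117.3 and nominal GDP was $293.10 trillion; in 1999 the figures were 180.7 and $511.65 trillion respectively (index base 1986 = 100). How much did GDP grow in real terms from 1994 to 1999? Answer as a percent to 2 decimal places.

13.32%

Deflate each year: 1994 → 293.10/1.173 = 249.87; 1999 → 511.65/1.807 = 283.15.
So real GDP changed by 283.15/249.87 − 1 = 0.1332, i.e. 13.32%.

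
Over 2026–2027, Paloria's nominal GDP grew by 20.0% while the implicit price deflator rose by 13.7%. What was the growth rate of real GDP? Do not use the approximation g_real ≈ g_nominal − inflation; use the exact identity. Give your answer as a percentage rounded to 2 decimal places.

(1 + g_nom) = (1 + g_real)(1 + π), so g_real = 1.2000 / 1.1370 − 1 = 0.05541.

5.54%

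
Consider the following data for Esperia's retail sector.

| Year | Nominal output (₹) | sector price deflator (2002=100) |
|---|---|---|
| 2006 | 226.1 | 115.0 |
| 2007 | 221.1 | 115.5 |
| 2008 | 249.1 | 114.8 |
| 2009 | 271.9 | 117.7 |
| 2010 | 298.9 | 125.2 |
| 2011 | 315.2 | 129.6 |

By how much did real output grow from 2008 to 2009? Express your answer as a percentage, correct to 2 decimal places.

6.46%

Real output 2008 = 249.1/1.148 = 216.99.
Real output 2009 = 271.9/1.177 = 231.01.
Change = 231.01/216.99 − 1 = 0.0646.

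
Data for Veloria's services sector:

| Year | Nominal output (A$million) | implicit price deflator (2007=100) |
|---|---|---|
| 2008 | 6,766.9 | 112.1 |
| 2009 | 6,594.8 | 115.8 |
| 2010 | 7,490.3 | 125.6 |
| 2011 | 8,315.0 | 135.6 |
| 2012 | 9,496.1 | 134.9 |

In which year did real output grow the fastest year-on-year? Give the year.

2009: real = 6594.8/1.158 = 5694.99; growth vs 2008 (6036.49) = -5.66%.
2010: real = 7490.3/1.256 = 5963.61; growth vs 2009 (5694.99) = 4.72%.
2011: real = 8315.0/1.356 = 6132.01; growth vs 2010 (5963.61) = 2.82%.
2012: real = 9496.1/1.349 = 7039.36; growth vs 2011 (6132.01) = 14.80%.

2012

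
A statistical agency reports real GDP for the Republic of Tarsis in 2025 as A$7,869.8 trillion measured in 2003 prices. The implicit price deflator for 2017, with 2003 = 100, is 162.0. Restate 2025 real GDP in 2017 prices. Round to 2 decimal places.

Real GDP in 2017 prices = Real GDP in 2003 prices × (P_2017/P_2003) = 7869.8 × 1.620 = 12749.08.

A$12,749.08 trillion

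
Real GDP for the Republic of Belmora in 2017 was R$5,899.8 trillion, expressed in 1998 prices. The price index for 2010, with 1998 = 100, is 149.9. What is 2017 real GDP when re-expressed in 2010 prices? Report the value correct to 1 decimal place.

Real GDP in 2010 prices = Real GDP in 1998 prices × (P_2010/P_1998) = 5899.8 × 1.499 = 8843.80.

R$8,843.8 trillion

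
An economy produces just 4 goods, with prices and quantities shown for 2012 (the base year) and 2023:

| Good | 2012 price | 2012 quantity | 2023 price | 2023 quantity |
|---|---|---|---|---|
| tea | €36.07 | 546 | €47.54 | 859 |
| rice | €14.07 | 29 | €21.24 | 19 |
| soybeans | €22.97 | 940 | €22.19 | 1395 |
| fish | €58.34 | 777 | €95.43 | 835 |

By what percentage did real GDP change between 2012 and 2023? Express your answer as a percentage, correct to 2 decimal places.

28.71%

Real GDP 2012 = Nominal GDP 2012 = 36.07·546 + 14.07·29 + 22.97·940 + 58.34·777 = 87024.23.
Real GDP 2023 (at 2012 prices) = 36.07·859 + 14.07·19 + 22.97·1395 + 58.34·835 = 112008.51.
Real growth = 112008.51/87024.23 − 1 = 0.2871.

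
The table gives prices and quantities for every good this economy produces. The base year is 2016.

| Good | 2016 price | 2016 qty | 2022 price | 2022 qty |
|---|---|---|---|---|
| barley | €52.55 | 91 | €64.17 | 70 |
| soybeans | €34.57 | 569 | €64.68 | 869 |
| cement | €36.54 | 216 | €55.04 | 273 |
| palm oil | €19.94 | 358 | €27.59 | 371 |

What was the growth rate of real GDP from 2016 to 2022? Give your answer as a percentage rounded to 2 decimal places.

Real GDP 2016 = Nominal GDP 2016 = 52.55·91 + 34.57·569 + 36.54·216 + 19.94·358 = 39483.54.
Real GDP 2022 (at 2016 prices) = 52.55·70 + 34.57·869 + 36.54·273 + 19.94·371 = 51092.99.
Real growth = 51092.99/39483.54 − 1 = 0.2940.

29.40%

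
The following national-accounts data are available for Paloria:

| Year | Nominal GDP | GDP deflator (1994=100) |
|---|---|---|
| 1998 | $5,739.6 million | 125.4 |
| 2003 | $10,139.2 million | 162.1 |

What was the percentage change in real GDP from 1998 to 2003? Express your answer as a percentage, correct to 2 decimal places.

36.66%

Deflate each year: 1998 → 5739.6/1.254 = 4577.03; 2003 → 10139.2/1.621 = 6254.90.
So real GDP changed by 6254.90/4577.03 − 1 = 0.3666, i.e. 36.66%.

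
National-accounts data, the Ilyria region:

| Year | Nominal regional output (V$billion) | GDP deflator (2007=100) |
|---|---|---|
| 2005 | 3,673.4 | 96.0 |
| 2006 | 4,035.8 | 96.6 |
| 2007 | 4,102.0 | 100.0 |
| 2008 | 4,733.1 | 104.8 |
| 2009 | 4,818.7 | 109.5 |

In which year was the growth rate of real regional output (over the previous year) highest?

2008

2006: real = 4035.8/0.966 = 4177.85; growth vs 2005 (3826.46) = 9.18%.
2007: real = 4102.0/1.000 = 4102.00; growth vs 2006 (4177.85) = -1.82%.
2008: real = 4733.1/1.048 = 4516.32; growth vs 2007 (4102.00) = 10.10%.
2009: real = 4818.7/1.095 = 4400.64; growth vs 2008 (4516.32) = -2.56%.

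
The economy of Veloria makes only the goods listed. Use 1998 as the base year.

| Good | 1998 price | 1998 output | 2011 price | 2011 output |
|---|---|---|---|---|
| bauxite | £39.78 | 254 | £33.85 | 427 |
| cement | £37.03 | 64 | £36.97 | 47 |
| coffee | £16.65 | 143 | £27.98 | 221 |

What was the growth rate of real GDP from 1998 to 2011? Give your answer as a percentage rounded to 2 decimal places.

Real GDP 1998 = Nominal GDP 1998 = 39.78·254 + 37.03·64 + 16.65·143 = 14854.99.
Real GDP 2011 (at 1998 prices) = 39.78·427 + 37.03·47 + 16.65·221 = 22406.12.
Real growth = 22406.12/14854.99 − 1 = 0.5083.

50.83%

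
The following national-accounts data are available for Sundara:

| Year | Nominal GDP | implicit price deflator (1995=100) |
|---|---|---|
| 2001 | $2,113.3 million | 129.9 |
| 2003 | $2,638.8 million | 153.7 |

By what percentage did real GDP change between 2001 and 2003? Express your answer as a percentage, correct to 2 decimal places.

5.53%

Real GDP 2001 = 2113.3 / 1.299 = 1626.87.
Real GDP 2003 = 2638.8 / 1.537 = 1716.85.
Real growth = 1716.85 / 1626.87 − 1 = 0.0553.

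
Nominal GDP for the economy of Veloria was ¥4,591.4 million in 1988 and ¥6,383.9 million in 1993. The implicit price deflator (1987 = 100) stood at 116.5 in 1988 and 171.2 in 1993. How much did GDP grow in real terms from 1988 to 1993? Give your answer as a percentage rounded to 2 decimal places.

Real GDP 1988 = 4591.4 / 1.165 = 3941.12.
Real GDP 1993 = 6383.9 / 1.712 = 3728.91.
Real growth = 3728.91 / 3941.12 − 1 = -0.0538.

-5.38%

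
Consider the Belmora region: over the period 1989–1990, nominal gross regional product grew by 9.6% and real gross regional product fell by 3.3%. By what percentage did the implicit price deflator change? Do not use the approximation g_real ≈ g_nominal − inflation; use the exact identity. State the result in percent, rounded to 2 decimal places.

13.34%

(1 + g_nom) = (1 + g_real)(1 + π), so π = 1.0960 / 0.9670 − 1 = 0.13340.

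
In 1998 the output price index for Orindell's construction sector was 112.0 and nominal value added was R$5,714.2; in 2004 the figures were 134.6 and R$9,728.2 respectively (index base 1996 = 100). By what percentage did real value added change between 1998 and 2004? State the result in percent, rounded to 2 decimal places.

41.66%

Real value added 1998 = 5714.2 / 1.120 = 5101.96.
Real value added 2004 = 9728.2 / 1.346 = 7227.49.
Real growth = 7227.49 / 5101.96 − 1 = 0.4166.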